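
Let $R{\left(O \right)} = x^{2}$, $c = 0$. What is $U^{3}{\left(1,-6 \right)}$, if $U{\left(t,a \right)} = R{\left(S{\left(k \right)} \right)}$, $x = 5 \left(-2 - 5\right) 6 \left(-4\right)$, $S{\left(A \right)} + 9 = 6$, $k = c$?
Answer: $351298031616000000$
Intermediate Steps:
$k = 0$
$S{\left(A \right)} = -3$ ($S{\left(A \right)} = -9 + 6 = -3$)
$x = 840$ ($x = 5 \left(-7\right) 6 \left(-4\right) = \left(-35\right) 6 \left(-4\right) = \left(-210\right) \left(-4\right) = 840$)
$R{\left(O \right)} = 705600$ ($R{\left(O \right)} = 840^{2} = 705600$)
$U{\left(t,a \right)} = 705600$
$U^{3}{\left(1,-6 \right)} = 705600^{3} = 351298031616000000$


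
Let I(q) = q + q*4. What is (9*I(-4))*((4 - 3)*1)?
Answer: -180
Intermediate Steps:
I(q) = 5*q (I(q) = q + 4*q = 5*q)
(9*I(-4))*((4 - 3)*1) = (9*(5*(-4)))*((4 - 3)*1) = (9*(-20))*(1*1) = -180*1 = -180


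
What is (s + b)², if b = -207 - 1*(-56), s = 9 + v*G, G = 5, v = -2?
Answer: 23104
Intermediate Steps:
s = -1 (s = 9 - 2*5 = 9 - 10 = -1)
b = -151 (b = -207 + 56 = -151)
(s + b)² = (-1 - 151)² = (-152)² = 23104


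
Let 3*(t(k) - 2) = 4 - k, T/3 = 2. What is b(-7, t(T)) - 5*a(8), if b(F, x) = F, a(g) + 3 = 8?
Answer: -32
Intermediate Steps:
T = 6 (T = 3*2 = 6)
t(k) = 10/3 - k/3 (t(k) = 2 + (4 - k)/3 = 2 + (4/3 - k/3) = 10/3 - k/3)
a(g) = 5 (a(g) = -3 + 8 = 5)
b(-7, t(T)) - 5*a(8) = -7 - 5*5 = -7 - 25 = -32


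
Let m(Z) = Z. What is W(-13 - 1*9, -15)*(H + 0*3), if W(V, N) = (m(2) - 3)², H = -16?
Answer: -16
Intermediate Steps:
W(V, N) = 1 (W(V, N) = (2 - 3)² = (-1)² = 1)
W(-13 - 1*9, -15)*(H + 0*3) = 1*(-16 + 0*3) = 1*(-16 + 0) = 1*(-16) = -16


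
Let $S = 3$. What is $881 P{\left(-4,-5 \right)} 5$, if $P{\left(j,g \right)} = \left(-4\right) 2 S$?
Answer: $-105720$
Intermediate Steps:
$P{\left(j,g \right)} = -24$ ($P{\left(j,g \right)} = \left(-4\right) 2 \cdot 3 = \left(-8\right) 3 = -24$)
$881 P{\left(-4,-5 \right)} 5 = 881 \left(\left(-24\right) 5\right) = 881 \left(-120\right) = -105720$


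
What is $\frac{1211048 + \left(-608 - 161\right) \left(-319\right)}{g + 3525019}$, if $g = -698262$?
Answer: $\frac{1456359}{2826757} \approx 0.5152$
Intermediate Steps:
$\frac{1211048 + \left(-608 - 161\right) \left(-319\right)}{g + 3525019} = \frac{1211048 + \left(-608 - 161\right) \left(-319\right)}{-698262 + 3525019} = \frac{1211048 - -245311}{2826757} = \left(1211048 + 245311\right) \frac{1}{2826757} = 1456359 \cdot \frac{1}{2826757} = \frac{1456359}{2826757}$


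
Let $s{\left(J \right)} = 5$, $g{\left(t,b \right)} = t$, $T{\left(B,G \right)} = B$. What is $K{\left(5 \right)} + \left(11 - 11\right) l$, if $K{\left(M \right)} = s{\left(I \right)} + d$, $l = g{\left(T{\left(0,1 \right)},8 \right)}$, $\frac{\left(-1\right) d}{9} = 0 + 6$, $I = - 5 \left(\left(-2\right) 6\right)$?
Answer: $-49$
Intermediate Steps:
$I = 60$ ($I = \left(-5\right) \left(-12\right) = 60$)
$d = -54$ ($d = - 9 \left(0 + 6\right) = \left(-9\right) 6 = -54$)
$l = 0$
$K{\left(M \right)} = -49$ ($K{\left(M \right)} = 5 - 54 = -49$)
$K{\left(5 \right)} + \left(11 - 11\right) l = -49 + \left(11 - 11\right) 0 = -49 + 0 \cdot 0 = -49 + 0 = -49$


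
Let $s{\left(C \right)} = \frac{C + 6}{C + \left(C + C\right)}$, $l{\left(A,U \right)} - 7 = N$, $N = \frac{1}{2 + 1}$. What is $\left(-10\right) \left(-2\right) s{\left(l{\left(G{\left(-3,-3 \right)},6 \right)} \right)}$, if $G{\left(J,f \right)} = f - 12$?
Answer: $\frac{400}{33} \approx 12.121$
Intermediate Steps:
$G{\left(J,f \right)} = -12 + f$ ($G{\left(J,f \right)} = f - 12 = -12 + f$)
$N = \frac{1}{3} \approx 0.33333$
$l{\left(A,U \right)} = \frac{22}{3}$ ($l{\left(A,U \right)} = 7 + \frac{1}{3} = \frac{22}{3}$)
$s{\left(C \right)} = \frac{6 + C}{3 C}$ ($s{\left(C \right)} = \frac{6 + C}{C + 2 C} = \frac{6 + C}{3 C}$)
$\left(-10\right) \left(-2\right) s{\left(l{\left(G{\left(-3,-3 \right)},6 \right)} \right)} = \left(-10\right) \left(-2\right) \frac{6 + \frac{22}{3}}{3 \cdot \frac{22}{3}} = 20 \cdot \frac{1}{3} \cdot \frac{3}{22} \cdot \frac{40}{3} = 20 \cdot \frac{20}{33} = \frac{400}{33}$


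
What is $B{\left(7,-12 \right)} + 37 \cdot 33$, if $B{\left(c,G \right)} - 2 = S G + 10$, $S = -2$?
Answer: $1257$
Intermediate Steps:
$B{\left(c,G \right)} = 12 - 2 G$ ($B{\left(c,G \right)} = 2 - \left(-10 + 2 G\right) = 12 - 2 G$)
$B{\left(7,-12 \right)} + 37 \cdot 33 = \left(12 - -24\right) + 37 \cdot 33 = \left(12 + 24\right) + 1221 = 36 + 1221 = 1257$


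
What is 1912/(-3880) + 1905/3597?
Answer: 21414/581515 ≈ 0.036825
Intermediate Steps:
1912/(-3880) + 1905/3597 = 1912*(-1/3880) + 1905*(1/3597) = -239/485 + 635/1199 = 21414/581515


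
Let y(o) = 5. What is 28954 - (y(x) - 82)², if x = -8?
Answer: 23025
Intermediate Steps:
28954 - (y(x) - 82)² = 28954 - (5 - 82)² = 28954 - 1*(-77)² = 28954 - 1*5929 = 28954 - 5929 = 23025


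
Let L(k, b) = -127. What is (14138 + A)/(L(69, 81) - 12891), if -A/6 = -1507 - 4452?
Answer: -24946/6509 ≈ -3.8325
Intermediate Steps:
A = 35754 (A = -6*(-1507 - 4452) = -6*(-5959) = 35754)
(14138 + A)/(L(69, 81) - 12891) = (14138 + 35754)/(-127 - 12891) = 49892/(-13018) = 49892*(-1/13018) = -24946/6509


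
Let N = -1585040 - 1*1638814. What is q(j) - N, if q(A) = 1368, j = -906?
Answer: 3225222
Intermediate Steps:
N = -3223854 (N = -1585040 - 1638814 = -3223854)
q(j) - N = 1368 - 1*(-3223854) = 1368 + 3223854 = 3225222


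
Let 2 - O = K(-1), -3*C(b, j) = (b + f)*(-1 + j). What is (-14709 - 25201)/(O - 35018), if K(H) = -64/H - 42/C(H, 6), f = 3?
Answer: 199550/175463 ≈ 1.1373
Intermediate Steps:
C(b, j) = -(-1 + j)*(3 + b)/3 (C(b, j) = -(b + 3)*(-1 + j)/3 = -(3 + b)*(-1 + j)/3 = -(-1 + j)*(3 + b)/3)
K(H) = -64/H - 42/(-5 - 5*H/3) (K(H) = -64/H - 42/(1 - 1*6 + H/3 - 1/3*H*6) = -64/H - 42/(1 - 6 + H/3 - 2*H) = -64/H - 42/(-5 - 5*H/3))
O = -373/5 (O = 2 - 2*(-480 - 97*(-1))/(5*(-1)*(3 - 1)) = 2 - 2*(-1)*(-480 + 97)/(5*2) = 2 - 2*(-1)*(-383)/(5*2) = 2 - 1*383/5 = 2 - 383/5 = -373/5 ≈ -74.600)
(-14709 - 25201)/(O - 35018) = (-14709 - 25201)/(-373/5 - 35018) = -39910/(-175463/5) = -39910*(-5/175463) = 199550/175463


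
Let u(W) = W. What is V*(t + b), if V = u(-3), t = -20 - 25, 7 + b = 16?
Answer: 108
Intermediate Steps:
b = 9 (b = -7 + 16 = 9)
t = -45
V = -3
V*(t + b) = -3*(-45 + 9) = -3*(-36) = 108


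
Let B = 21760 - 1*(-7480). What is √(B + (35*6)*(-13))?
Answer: √26510 ≈ 162.82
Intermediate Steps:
B = 29240 (B = 21760 + 7480 = 29240)
√(B + (35*6)*(-13)) = √(29240 + (35*6)*(-13)) = √(29240 + 210*(-13)) = √(29240 - 2730) = √26510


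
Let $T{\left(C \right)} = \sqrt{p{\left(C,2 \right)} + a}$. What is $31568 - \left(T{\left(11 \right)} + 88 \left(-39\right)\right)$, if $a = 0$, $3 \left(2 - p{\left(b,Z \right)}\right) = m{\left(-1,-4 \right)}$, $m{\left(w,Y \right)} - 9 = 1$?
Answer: $35000 - \frac{2 i \sqrt{3}}{3} \approx 35000.0 - 1.1547 i$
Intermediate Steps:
$m{\left(w,Y \right)} = 10$ ($m{\left(w,Y \right)} = 9 + 1 = 10$)
$p{\left(b,Z \right)} = - \frac{4}{3}$ ($p{\left(b,Z \right)} = 2 - \frac{10}{3} = - \frac{4}{3}$)
$T{\left(C \right)} = \frac{2 i \sqrt{3}}{3}$ ($T{\left(C \right)} = \sqrt{- \frac{4}{3} + 0} = \sqrt{- \frac{4}{3}} = \frac{2 i \sqrt{3}}{3}$)
$31568 - \left(T{\left(11 \right)} + 88 \left(-39\right)\right) = 31568 - \left(\frac{2 i \sqrt{3}}{3} + 88 \left(-39\right)\right) = 31568 - \left(\frac{2 i \sqrt{3}}{3} - 3432\right) = 31568 - \left(-3432 + \frac{2 i \sqrt{3}}{3}\right) = 31568 + \left(3432 - \frac{2 i \sqrt{3}}{3}\right) = 35000 - \frac{2 i \sqrt{3}}{3}$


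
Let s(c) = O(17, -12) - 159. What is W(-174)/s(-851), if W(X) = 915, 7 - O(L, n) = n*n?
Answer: -915/296 ≈ -3.0912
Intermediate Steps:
O(L, n) = 7 - n² (O(L, n) = 7 - n*n = 7 - n²)
s(c) = -296 (s(c) = (7 - 1*(-12)²) - 159 = (7 - 1*144) - 159 = (7 - 144) - 159 = -137 - 159 = -296)
W(-174)/s(-851) = 915/(-296) = 915*(-1/296) = -915/296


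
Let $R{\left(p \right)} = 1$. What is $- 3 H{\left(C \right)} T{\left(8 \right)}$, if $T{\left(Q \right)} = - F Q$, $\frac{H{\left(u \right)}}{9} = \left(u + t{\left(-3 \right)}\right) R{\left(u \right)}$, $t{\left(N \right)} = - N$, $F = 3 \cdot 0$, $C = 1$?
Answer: $0$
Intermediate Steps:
$F = 0$
$H{\left(u \right)} = 27 + 9 u$ ($H{\left(u \right)} = 9 \left(u - -3\right) 1 = 9 \left(u + 3\right) 1 = 9 \left(3 + u\right) 1 = 9 \left(3 + u\right) = 27 + 9 u$)
$T{\left(Q \right)} = 0$ ($T{\left(Q \right)} = \left(-1\right) 0 Q = 0 Q = 0$)
$- 3 H{\left(C \right)} T{\left(8 \right)} = - 3 \left(27 + 9 \cdot 1\right) 0 = - 3 \left(27 + 9\right) 0 = \left(-3\right) 36 \cdot 0 = \left(-108\right) 0 = 0$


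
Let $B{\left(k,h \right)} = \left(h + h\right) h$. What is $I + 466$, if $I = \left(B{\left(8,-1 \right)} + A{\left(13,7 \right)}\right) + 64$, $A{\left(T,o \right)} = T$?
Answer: $545$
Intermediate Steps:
$B{\left(k,h \right)} = 2 h^{2}$ ($B{\left(k,h \right)} = 2 h h = 2 h^{2}$)
$I = 79$ ($I = \left(2 \left(-1\right)^{2} + 13\right) + 64 = \left(2 \cdot 1 + 13\right) + 64 = \left(2 + 13\right) + 64 = 15 + 64 = 79$)
$I + 466 = 79 + 466 = 545$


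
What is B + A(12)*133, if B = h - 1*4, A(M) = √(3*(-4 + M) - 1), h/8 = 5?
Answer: 36 + 133*√23 ≈ 673.85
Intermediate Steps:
h = 40 (h = 8*5 = 40)
A(M) = √(-13 + 3*M) (A(M) = √((-12 + 3*M) - 1) = √(-13 + 3*M))
B = 36 (B = 40 - 1*4 = 40 - 4 = 36)
B + A(12)*133 = 36 + √(-13 + 3*12)*133 = 36 + √(-13 + 36)*133 = 36 + √23*133 = 36 + 133*√23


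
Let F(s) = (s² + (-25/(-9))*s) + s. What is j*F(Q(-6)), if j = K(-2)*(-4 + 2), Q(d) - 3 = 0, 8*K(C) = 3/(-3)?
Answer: 61/12 ≈ 5.0833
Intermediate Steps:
K(C) = -⅛ (K(C) = (3/(-3))/8 = (3*(-⅓))/8 = (⅛)*(-1) = -⅛)
Q(d) = 3 (Q(d) = 3 + 0 = 3)
F(s) = s² + 34*s/9 (F(s) = (s² + (-25*(-⅑))*s) + s = (s² + 25*s/9) + s = s² + 34*s/9)
j = ¼ (j = -(-4 + 2)/8 = -⅛*(-2) = ¼ ≈ 0.25000)
j*F(Q(-6)) = ((⅑)*3*(34 + 9*3))/4 = ((⅑)*3*(34 + 27))/4 = ((⅑)*3*61)/4 = (¼)*(61/3) = 61/12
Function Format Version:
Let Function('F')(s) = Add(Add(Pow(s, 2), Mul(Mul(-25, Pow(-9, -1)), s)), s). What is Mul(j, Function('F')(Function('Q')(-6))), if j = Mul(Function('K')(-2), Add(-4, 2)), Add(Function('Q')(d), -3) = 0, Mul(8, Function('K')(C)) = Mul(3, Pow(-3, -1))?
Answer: Rational(61, 12) ≈ 5.0833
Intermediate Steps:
Function('K')(C) = Rational(-1, 8) (Function('K')(C) = Mul(Rational(1, 8), Mul(3, Pow(-3, -1))) = Mul(Rational(1, 8), Mul(3, Rational(-1, 3))) = Mul(Rational(1, 8), -1) = Rational(-1, 8))
Function('Q')(d) = 3 (Function('Q')(d) = Add(3, 0) = 3)
Function('F')(s) = Add(Pow(s, 2), Mul(Rational(34, 9), s)) (Function('F')(s) = Add(Add(Pow(s, 2), Mul(Mul(-25, Rational(-1, 9)), s)), s) = Add(Add(Pow(s, 2), Mul(Rational(25, 9), s)), s) = Add(Pow(s, 2), Mul(Rational(34, 9), s)))
j = Rational(1, 4) (j = Mul(Rational(-1, 8), Add(-4, 2)) = Mul(Rational(-1, 8), -2) = Rational(1, 4) ≈ 0.25000)
Mul(j, Function('F')(Function('Q')(-6))) = Mul(Rational(1, 4), Mul(Rational(1, 9), 3, Add(34, Mul(9, 3)))) = Mul(Rational(1, 4), Mul(Rational(1, 9), 3, Add(34, 27))) = Mul(Rational(1, 4), Mul(Rational(1, 9), 3, 61)) = Mul(Rational(1, 4), Rational(61, 3)) = Rational(61, 12)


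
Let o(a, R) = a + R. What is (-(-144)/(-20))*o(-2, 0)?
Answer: 72/5 ≈ 14.400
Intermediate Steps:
o(a, R) = R + a
(-(-144)/(-20))*o(-2, 0) = (-(-144)/(-20))*(0 - 2) = -(-144)*(-1)/20*(-2) = -12*⅗*(-2) = -36/5*(-2) = 72/5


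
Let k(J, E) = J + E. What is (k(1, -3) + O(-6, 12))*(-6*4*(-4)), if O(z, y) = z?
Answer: -768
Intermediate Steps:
k(J, E) = E + J
(k(1, -3) + O(-6, 12))*(-6*4*(-4)) = ((-3 + 1) - 6)*(-6*4*(-4)) = (-2 - 6)*(-24*(-4)) = -8*96 = -768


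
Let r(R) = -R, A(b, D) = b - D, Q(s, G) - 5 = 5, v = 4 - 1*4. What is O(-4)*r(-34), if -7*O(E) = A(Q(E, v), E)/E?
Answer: 17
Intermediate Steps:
v = 0 (v = 4 - 4 = 0)
Q(s, G) = 10 (Q(s, G) = 5 + 5 = 10)
O(E) = -(10 - E)/(7*E)
O(-4)*r(-34) = ((⅐)*(-10 - 4)/(-4))*(-1*(-34)) = ((⅐)*(-¼)*(-14))*34 = (½)*34 = 17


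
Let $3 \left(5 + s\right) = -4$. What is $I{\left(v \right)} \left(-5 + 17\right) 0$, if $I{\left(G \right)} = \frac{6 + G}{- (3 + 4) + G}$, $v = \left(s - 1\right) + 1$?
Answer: $0$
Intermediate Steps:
$s = - \frac{19}{3}$ ($s = -5 + \frac{1}{3} \left(-4\right) = -5 - \frac{4}{3} = - \frac{19}{3} \approx -6.3333$)
$v = - \frac{19}{3}$ ($v = \left(- \frac{19}{3} - 1\right) + 1 = - \frac{22}{3} + 1 = - \frac{19}{3} \approx -6.3333$)
$I{\left(G \right)} = \frac{6 + G}{-7 + G}$ ($I{\left(G \right)} = \frac{6 + G}{\left(-1\right) 7 + G} = \frac{6 + G}{-7 + G}$)
$I{\left(v \right)} \left(-5 + 17\right) 0 = \frac{6 - \frac{19}{3}}{-7 - \frac{19}{3}} \left(-5 + 17\right) 0 = \frac{1}{- \frac{40}{3}} \left(- \frac{1}{3}\right) 12 \cdot 0 = \left(- \frac{3}{40}\right) \left(- \frac{1}{3}\right) 0 = \frac{1}{40} \cdot 0 = 0$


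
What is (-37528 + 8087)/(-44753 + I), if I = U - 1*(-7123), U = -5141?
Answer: 29441/42771 ≈ 0.68834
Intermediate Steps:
I = 1982 (I = -5141 - 1*(-7123) = -5141 + 7123 = 1982)
(-37528 + 8087)/(-44753 + I) = (-37528 + 8087)/(-44753 + 1982) = -29441/(-42771) = -29441*(-1/42771) = 29441/42771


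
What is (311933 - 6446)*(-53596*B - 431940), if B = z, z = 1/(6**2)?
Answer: -132406857037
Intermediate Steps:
z = 1/36 ≈ 0.027778
B = 1/36 ≈ 0.027778
(311933 - 6446)*(-53596*B - 431940) = (311933 - 6446)*(-53596*1/36 - 431940) = 305487*(-13399/9 - 431940) = 305487*(-3900859/9) = -132406857037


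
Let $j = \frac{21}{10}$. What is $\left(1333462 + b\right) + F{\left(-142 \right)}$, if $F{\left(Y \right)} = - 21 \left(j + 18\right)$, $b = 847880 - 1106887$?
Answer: $\frac{10740329}{10} \approx 1.074 \cdot 10^{6}$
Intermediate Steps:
$j = \frac{21}{10}$ ($j = 21 \cdot \frac{1}{10} = \frac{21}{10} \approx 2.1$)
$b = -259007$ ($b = 847880 - 1106887 = -259007$)
$F{\left(Y \right)} = - \frac{4221}{10}$ ($F{\left(Y \right)} = - 21 \left(\frac{21}{10} + 18\right) = \left(-21\right) \frac{201}{10} = - \frac{4221}{10}$)
$\left(1333462 + b\right) + F{\left(-142 \right)} = \left(1333462 - 259007\right) - \frac{4221}{10} = 1074455 - \frac{4221}{10} = \frac{10740329}{10}$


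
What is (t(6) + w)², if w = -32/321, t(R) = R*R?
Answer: 132802576/103041 ≈ 1288.8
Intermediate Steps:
t(R) = R²
w = -32/321 (w = -32*1/321 = -32/321 ≈ -0.099689)
(t(6) + w)² = (6² - 32/321)² = (36 - 32/321)² = (11524/321)² = 132802576/103041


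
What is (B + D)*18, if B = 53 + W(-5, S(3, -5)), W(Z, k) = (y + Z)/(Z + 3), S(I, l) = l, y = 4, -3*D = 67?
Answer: 561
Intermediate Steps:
D = -67/3 (D = -⅓*67 = -67/3 ≈ -22.333)
W(Z, k) = (4 + Z)/(3 + Z) (W(Z, k) = (4 + Z)/(Z + 3) = (4 + Z)/(3 + Z))
B = 107/2 (B = 53 + (4 - 5)/(3 - 5) = 53 - 1/(-2) = 53 - ½*(-1) = 53 + ½ = 107/2 ≈ 53.500)
(B + D)*18 = (107/2 - 67/3)*18 = (187/6)*18 = 561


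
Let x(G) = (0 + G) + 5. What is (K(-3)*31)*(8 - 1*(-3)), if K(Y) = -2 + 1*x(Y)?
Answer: 0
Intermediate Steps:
x(G) = 5 + G (x(G) = G + 5 = 5 + G)
K(Y) = 3 + Y (K(Y) = -2 + 1*(5 + Y) = -2 + (5 + Y) = 3 + Y)
(K(-3)*31)*(8 - 1*(-3)) = ((3 - 3)*31)*(8 - 1*(-3)) = (0*31)*(8 + 3) = 0*11 = 0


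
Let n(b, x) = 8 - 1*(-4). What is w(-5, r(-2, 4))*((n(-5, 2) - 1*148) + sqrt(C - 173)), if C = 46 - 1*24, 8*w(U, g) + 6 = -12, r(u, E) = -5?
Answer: 306 - 9*I*sqrt(151)/4 ≈ 306.0 - 27.648*I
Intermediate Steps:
n(b, x) = 12 (n(b, x) = 8 + 4 = 12)
w(U, g) = -9/4 (w(U, g) = -3/4 + (1/8)*(-12) = -3/4 - 3/2 = -9/4)
C = 22 (C = 46 - 24 = 22)
w(-5, r(-2, 4))*((n(-5, 2) - 1*148) + sqrt(C - 173)) = -9*((12 - 1*148) + sqrt(22 - 173))/4 = -9*((12 - 148) + sqrt(-151))/4 = -9*(-136 + I*sqrt(151))/4 = 306 - 9*I*sqrt(151)/4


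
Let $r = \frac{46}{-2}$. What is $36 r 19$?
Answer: $-15732$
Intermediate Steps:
$r = -23$ ($r = 46 \left(- \frac{1}{2}\right) = -23$)
$36 r 19 = 36 \left(-23\right) 19 = \left(-828\right) 19 = -15732$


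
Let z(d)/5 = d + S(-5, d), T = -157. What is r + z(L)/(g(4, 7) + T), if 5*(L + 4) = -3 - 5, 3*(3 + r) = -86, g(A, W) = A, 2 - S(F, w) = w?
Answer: -4855/153 ≈ -31.732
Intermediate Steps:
S(F, w) = 2 - w
r = -95/3 (r = -3 + (⅓)*(-86) = -3 - 86/3 = -95/3 ≈ -31.667)
L = -28/5 (L = -4 + (-3 - 5)/5 = -4 + (⅕)*(-8) = -4 - 8/5 = -28/5 ≈ -5.6000)
z(d) = 10 (z(d) = 5*(d + (2 - d)) = 5*2 = 10)
r + z(L)/(g(4, 7) + T) = -95/3 + 10/(4 - 157) = -95/3 + 10/(-153) = -95/3 + 10*(-1/153) = -95/3 - 10/153 = -4855/153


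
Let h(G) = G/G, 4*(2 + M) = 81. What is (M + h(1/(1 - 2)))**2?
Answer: 5929/16 ≈ 370.56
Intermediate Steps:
M = 73/4 (M = -2 + (1/4)*81 = -2 + 81/4 = 73/4 ≈ 18.250)
h(G) = 1
(M + h(1/(1 - 2)))**2 = (73/4 + 1)**2 = (77/4)**2 = 5929/16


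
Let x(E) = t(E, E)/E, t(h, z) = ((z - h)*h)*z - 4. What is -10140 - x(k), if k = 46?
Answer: -233218/23 ≈ -10140.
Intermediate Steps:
t(h, z) = -4 + h*z*(z - h) (t(h, z) = (h*(z - h))*z - 4 = h*z*(z - h) - 4 = -4 + h*z*(z - h))
x(E) = -4/E (x(E) = (-4 + E*E**2 - E*E**2)/E = (-4 + E**3 - E**3)/E = -4/E)
-10140 - x(k) = -10140 - (-4)/46 = -10140 - 1*(-2/23) = -10140 + 2/23 = -233218/23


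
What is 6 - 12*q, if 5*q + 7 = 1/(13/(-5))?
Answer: 1542/65 ≈ 23.723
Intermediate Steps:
q = -96/65 (q = -7/5 + 1/(5*((13/(-5)))) = -7/5 + 1/(5*((13*(-⅕)))) = -7/5 + 1/(5*(-13/5)) = -7/5 + (⅕)*(-5/13) = -7/5 - 1/13 = -96/65 ≈ -1.4769)
6 - 12*q = 6 - 12*(-96/65) = 6 + 1152/65 = 1542/65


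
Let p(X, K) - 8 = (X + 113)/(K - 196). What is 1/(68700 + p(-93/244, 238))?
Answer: 10248/704147063 ≈ 1.4554e-5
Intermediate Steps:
p(X, K) = 8 + (113 + X)/(-196 + K) (p(X, K) = 8 + (X + 113)/(K - 196) = 8 + (113 + X)/(-196 + K))
1/(68700 + p(-93/244, 238)) = 1/(68700 + (-1455 - 93/244 + 8*238)/(-196 + 238)) = 1/(68700 + (-1455 - 93*1/244 + 1904)/42) = 1/(68700 + (-1455 - 93/244 + 1904)/42) = 1/(68700 + (1/42)*(109463/244)) = 1/(68700 + 109463/10248) = 1/(704147063/10248) = 10248/704147063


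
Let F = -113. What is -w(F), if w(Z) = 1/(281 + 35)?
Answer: -1/316 ≈ -0.0031646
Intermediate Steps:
w(Z) = 1/316
-w(F) = -1*1/316 = -1/316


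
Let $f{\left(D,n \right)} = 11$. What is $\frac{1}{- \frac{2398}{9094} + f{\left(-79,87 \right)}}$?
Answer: $\frac{4547}{48818} \approx 0.093142$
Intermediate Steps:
$\frac{1}{- \frac{2398}{9094} + f{\left(-79,87 \right)}} = \frac{1}{- \frac{2398}{9094} + 11} = \frac{1}{\left(-2398\right) \frac{1}{9094} + 11} = \frac{1}{- \frac{1199}{4547} + 11} = \frac{1}{\frac{48818}{4547}} = \frac{4547}{48818}$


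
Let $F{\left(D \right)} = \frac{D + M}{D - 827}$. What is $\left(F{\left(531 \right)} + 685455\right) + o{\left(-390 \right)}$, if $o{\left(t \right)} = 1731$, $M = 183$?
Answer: $\frac{101703171}{148} \approx 6.8718 \cdot 10^{5}$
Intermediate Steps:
$F{\left(D \right)} = \frac{183 + D}{-827 + D}$ ($F{\left(D \right)} = \frac{D + 183}{D - 827} = \frac{183 + D}{-827 + D}$)
$\left(F{\left(531 \right)} + 685455\right) + o{\left(-390 \right)} = \left(\frac{183 + 531}{-827 + 531} + 685455\right) + 1731 = \left(\frac{1}{-296} \cdot 714 + 685455\right) + 1731 = \left(\left(- \frac{1}{296}\right) 714 + 685455\right) + 1731 = \left(- \frac{357}{148} + 685455\right) + 1731 = \frac{101446983}{148} + 1731 = \frac{101703171}{148}$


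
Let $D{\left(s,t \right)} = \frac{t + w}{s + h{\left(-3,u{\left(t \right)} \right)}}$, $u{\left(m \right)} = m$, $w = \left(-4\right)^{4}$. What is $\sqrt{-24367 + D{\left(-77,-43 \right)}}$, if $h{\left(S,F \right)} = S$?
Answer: $\frac{i \sqrt{9747865}}{20} \approx 156.11 i$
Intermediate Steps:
$w = 256$
$D{\left(s,t \right)} = \frac{256 + t}{-3 + s}$ ($D{\left(s,t \right)} = \frac{t + 256}{s - 3} = \frac{256 + t}{-3 + s}$)
$\sqrt{-24367 + D{\left(-77,-43 \right)}} = \sqrt{-24367 + \frac{256 - 43}{-3 - 77}} = \sqrt{-24367 + \frac{1}{-80} \cdot 213} = \sqrt{-24367 - \frac{213}{80}} = \sqrt{- \frac{1949573}{80}} = \frac{i \sqrt{9747865}}{20}$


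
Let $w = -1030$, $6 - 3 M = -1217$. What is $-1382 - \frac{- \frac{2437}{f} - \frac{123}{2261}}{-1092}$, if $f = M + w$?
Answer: $- \frac{1061752274633}{768274234} \approx -1382.0$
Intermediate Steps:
$M = \frac{1223}{3}$ ($M = 2 - - \frac{1217}{3} = 2 + \frac{1217}{3} = \frac{1223}{3} \approx 407.67$)
$f = - \frac{1867}{3}$ ($f = \frac{1223}{3} - 1030 = - \frac{1867}{3} \approx -622.33$)
$-1382 - \frac{- \frac{2437}{f} - \frac{123}{2261}}{-1092} = -1382 - \frac{- \frac{2437}{- \frac{1867}{3}} - \frac{123}{2261}}{-1092} = -1382 - \left(\left(-2437\right) \left(- \frac{3}{1867}\right) - \frac{123}{2261}\right) \left(- \frac{1}{1092}\right) = -1382 - \left(\frac{7311}{1867} - \frac{123}{2261}\right) \left(- \frac{1}{1092}\right) = -1382 - \frac{16300530}{4221287} \left(- \frac{1}{1092}\right) = -1382 - - \frac{2716755}{768274234} = -1382 + \frac{2716755}{768274234} = - \frac{1061752274633}{768274234}$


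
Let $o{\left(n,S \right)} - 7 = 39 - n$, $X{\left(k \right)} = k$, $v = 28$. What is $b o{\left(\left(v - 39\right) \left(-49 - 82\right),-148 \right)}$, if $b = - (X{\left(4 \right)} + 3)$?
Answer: $9765$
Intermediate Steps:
$o{\left(n,S \right)} = 46 - n$ ($o{\left(n,S \right)} = 7 - \left(-39 + n\right) = 46 - n$)
$b = -7$ ($b = - (4 + 3) = \left(-1\right) 7 = -7$)
$b o{\left(\left(v - 39\right) \left(-49 - 82\right),-148 \right)} = - 7 \left(46 - \left(28 - 39\right) \left(-49 - 82\right)\right) = - 7 \left(46 - \left(-11\right) \left(-131\right)\right) = - 7 \left(46 - 1441\right) = \left(-7\right) \left(-1395\right) = 9765$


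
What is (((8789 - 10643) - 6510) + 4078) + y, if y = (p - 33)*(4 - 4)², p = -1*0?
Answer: -4286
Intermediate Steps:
p = 0
y = 0 (y = (0 - 33)*(4 - 4)² = -33*0² = -33*0 = 0)
(((8789 - 10643) - 6510) + 4078) + y = (((8789 - 10643) - 6510) + 4078) + 0 = ((-1854 - 6510) + 4078) + 0 = (-8364 + 4078) + 0 = -4286 + 0 = -4286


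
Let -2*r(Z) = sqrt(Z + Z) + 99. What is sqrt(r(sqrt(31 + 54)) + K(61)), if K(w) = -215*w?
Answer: sqrt(-52658 - 2*sqrt(2)*85**(1/4))/2 ≈ 114.75*I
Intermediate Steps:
r(Z) = -99/2 - sqrt(2)*sqrt(Z)/2 (r(Z) = -(sqrt(Z + Z) + 99)/2 = -(sqrt(2*Z) + 99)/2 = -(sqrt(2)*sqrt(Z) + 99)/2 = -(99 + sqrt(2)*sqrt(Z))/2 = -99/2 - sqrt(2)*sqrt(Z)/2)
sqrt(r(sqrt(31 + 54)) + K(61)) = sqrt((-99/2 - sqrt(2)*sqrt(sqrt(31 + 54))/2) - 215*61) = sqrt((-99/2 - sqrt(2)*sqrt(sqrt(85))/2) - 13115) = sqrt((-99/2 - sqrt(2)*85**(1/4)/2) - 13115) = sqrt(-26329/2 - sqrt(2)*85**(1/4)/2)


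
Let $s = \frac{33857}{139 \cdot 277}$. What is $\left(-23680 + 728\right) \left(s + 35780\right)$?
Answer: $- \frac{31620309313544}{38503} \approx -8.2124 \cdot 10^{8}$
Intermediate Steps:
$s = \frac{33857}{38503} \approx 0.87933$
$\left(-23680 + 728\right) \left(s + 35780\right) = \left(-23680 + 728\right) \left(\frac{33857}{38503} + 35780\right) = \left(-22952\right) \frac{1377671197}{38503} = - \frac{31620309313544}{38503}$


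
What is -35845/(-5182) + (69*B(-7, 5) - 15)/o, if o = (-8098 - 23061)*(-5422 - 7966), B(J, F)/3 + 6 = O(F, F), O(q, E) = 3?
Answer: 3738244582247/540426494486 ≈ 6.9172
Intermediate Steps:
B(J, F) = -9 (B(J, F) = -18 + 3*3 = -18 + 9 = -9)
o = 417156692 (o = -31159*(-13388) = 417156692)
-35845/(-5182) + (69*B(-7, 5) - 15)/o = -35845/(-5182) + (69*(-9) - 15)/417156692 = -35845*(-1/5182) + (-621 - 15)*(1/417156692) = 35845/5182 - 636*1/417156692 = 35845/5182 - 159/104289173 = 3738244582247/540426494486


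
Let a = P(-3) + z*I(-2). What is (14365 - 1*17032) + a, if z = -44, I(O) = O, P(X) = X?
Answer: -2582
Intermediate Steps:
a = 85 (a = -3 - 44*(-2) = -3 + 88 = 85)
(14365 - 1*17032) + a = (14365 - 1*17032) + 85 = (14365 - 17032) + 85 = -2667 + 85 = -2582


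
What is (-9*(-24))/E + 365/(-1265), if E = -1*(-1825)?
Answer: -78577/461725 ≈ -0.17018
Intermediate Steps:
E = 1825
(-9*(-24))/E + 365/(-1265) = -9*(-24)/1825 + 365/(-1265) = 216*(1/1825) + 365*(-1/1265) = 216/1825 - 73/253 = -78577/461725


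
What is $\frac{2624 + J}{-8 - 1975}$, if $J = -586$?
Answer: $- \frac{2038}{1983} \approx -1.0277$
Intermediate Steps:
$\frac{2624 + J}{-8 - 1975} = \frac{2624 - 586}{-8 - 1975} = \frac{2038}{-1983} = 2038 \left(- \frac{1}{1983}\right) = - \frac{2038}{1983}$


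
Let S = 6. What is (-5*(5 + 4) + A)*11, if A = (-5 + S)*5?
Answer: -440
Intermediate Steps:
A = 5 (A = (-5 + 6)*5 = 1*5 = 5)
(-5*(5 + 4) + A)*11 = (-5*(5 + 4) + 5)*11 = (-5*9 + 5)*11 = (-45 + 5)*11 = -40*11 = -440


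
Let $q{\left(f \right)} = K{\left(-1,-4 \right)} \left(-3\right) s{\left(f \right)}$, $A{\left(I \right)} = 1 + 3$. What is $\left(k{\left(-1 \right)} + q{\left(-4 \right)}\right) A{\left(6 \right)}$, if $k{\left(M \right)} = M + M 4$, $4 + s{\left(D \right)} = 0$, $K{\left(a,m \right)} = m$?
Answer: $-212$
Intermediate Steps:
$s{\left(D \right)} = -4$ ($s{\left(D \right)} = -4 + 0 = -4$)
$k{\left(M \right)} = 5 M$ ($k{\left(M \right)} = M + 4 M = 5 M$)
$A{\left(I \right)} = 4$
$q{\left(f \right)} = -48$ ($q{\left(f \right)} = \left(-4\right) \left(-3\right) \left(-4\right) = 12 \left(-4\right) = -48$)
$\left(k{\left(-1 \right)} + q{\left(-4 \right)}\right) A{\left(6 \right)} = \left(5 \left(-1\right) - 48\right) 4 = \left(-5 - 48\right) 4 = \left(-53\right) 4 = -212$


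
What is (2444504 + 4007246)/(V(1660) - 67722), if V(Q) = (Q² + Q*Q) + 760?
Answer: 3225875/2722119 ≈ 1.1851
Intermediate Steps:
V(Q) = 760 + 2*Q² (V(Q) = (Q² + Q²) + 760 = 2*Q² + 760 = 760 + 2*Q²)
(2444504 + 4007246)/(V(1660) - 67722) = (2444504 + 4007246)/((760 + 2*1660²) - 67722) = 6451750/((760 + 2*2755600) - 67722) = 6451750/((760 + 5511200) - 67722) = 6451750/(5511960 - 67722) = 6451750/5444238 = 6451750*(1/5444238) = 3225875/2722119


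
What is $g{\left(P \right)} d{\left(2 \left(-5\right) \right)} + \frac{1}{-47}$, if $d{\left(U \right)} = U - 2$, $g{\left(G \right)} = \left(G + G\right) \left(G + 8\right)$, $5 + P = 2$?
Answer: $\frac{16919}{47} \approx 359.98$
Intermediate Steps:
$P = -3$ ($P = -5 + 2 = -3$)
$g{\left(G \right)} = 2 G \left(8 + G\right)$
$d{\left(U \right)} = -2 + U$
$g{\left(P \right)} d{\left(2 \left(-5\right) \right)} + \frac{1}{-47} = 2 \left(-3\right) \left(8 - 3\right) \left(-2 + 2 \left(-5\right)\right) + \frac{1}{-47} = 2 \left(-3\right) 5 \left(-2 - 10\right) - \frac{1}{47} = \left(-30\right) \left(-12\right) - \frac{1}{47} = 360 - \frac{1}{47} = \frac{16919}{47}$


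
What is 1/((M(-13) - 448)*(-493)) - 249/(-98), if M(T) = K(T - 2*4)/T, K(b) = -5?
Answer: 714324257/281139166 ≈ 2.5408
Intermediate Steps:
M(T) = -5/T
1/((M(-13) - 448)*(-493)) - 249/(-98) = 1/(-5/(-13) - 448*(-493)) - 249/(-98) = -1/493/(-5*(-1/13) - 448) - 249*(-1/98) = -1/493/(5/13 - 448) + 249/98 = -1/493/(-5819/13) + 249/98 = -13/5819*(-1/493) + 249/98 = 13/2868767 + 249/98 = 714324257/281139166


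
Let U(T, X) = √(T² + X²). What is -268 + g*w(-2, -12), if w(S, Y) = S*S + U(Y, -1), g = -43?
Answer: -440 - 43*√145 ≈ -957.79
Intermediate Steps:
w(S, Y) = S² + √(1 + Y²) (w(S, Y) = S*S + √(Y² + (-1)²) = S² + √(Y² + 1) = S² + √(1 + Y²))
-268 + g*w(-2, -12) = -268 - 43*((-2)² + √(1 + (-12)²)) = -268 - 43*(4 + √(1 + 144)) = -268 - 43*(4 + √145) = -268 + (-172 - 43*√145) = -440 - 43*√145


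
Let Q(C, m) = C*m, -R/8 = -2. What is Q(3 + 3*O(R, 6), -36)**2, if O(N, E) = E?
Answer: 571536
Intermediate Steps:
R = 16 (R = -8*(-2) = 16)
Q(3 + 3*O(R, 6), -36)**2 = ((3 + 3*6)*(-36))**2 = ((3 + 18)*(-36))**2 = (21*(-36))**2 = (-756)**2 = 571536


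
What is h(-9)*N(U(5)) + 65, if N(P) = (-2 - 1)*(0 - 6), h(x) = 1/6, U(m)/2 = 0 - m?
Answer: 68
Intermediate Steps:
U(m) = -2*m (U(m) = 2*(0 - m) = 2*(-m) = -2*m)
h(x) = 1/6
N(P) = 18 (N(P) = -3*(-6) = 18)
h(-9)*N(U(5)) + 65 = (1/6)*18 + 65 = 3 + 65 = 68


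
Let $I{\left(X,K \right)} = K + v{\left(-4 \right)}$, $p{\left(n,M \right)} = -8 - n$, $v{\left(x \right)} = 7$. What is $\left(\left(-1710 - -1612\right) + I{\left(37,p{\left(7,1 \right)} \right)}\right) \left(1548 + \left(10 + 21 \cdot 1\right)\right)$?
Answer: $-167374$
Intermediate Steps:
$I{\left(X,K \right)} = 7 + K$ ($I{\left(X,K \right)} = K + 7 = 7 + K$)
$\left(\left(-1710 - -1612\right) + I{\left(37,p{\left(7,1 \right)} \right)}\right) \left(1548 + \left(10 + 21 \cdot 1\right)\right) = \left(\left(-1710 - -1612\right) + \left(7 - 15\right)\right) \left(1548 + \left(10 + 21 \cdot 1\right)\right) = \left(\left(-1710 + 1612\right) + \left(7 - 15\right)\right) \left(1548 + \left(10 + 21\right)\right) = \left(-98 + \left(7 - 15\right)\right) \left(1548 + 31\right) = \left(-98 - 8\right) 1579 = \left(-106\right) 1579 = -167374$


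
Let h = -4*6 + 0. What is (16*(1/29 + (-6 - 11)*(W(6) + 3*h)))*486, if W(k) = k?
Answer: 253023264/29 ≈ 8.7249e+6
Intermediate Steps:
h = -24 (h = -24 + 0 = -24)
(16*(1/29 + (-6 - 11)*(W(6) + 3*h)))*486 = (16*(1/29 + (-6 - 11)*(6 + 3*(-24))))*486 = (16*(1/29 - 17*(6 - 72)))*486 = (16*(1/29 - 17*(-66)))*486 = (16*(1/29 + 1122))*486 = (16*(32539/29))*486 = (520624/29)*486 = 253023264/29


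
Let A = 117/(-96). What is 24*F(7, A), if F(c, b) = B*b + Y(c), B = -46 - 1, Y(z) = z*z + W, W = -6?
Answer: 9627/4 ≈ 2406.8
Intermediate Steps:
Y(z) = -6 + z² (Y(z) = z*z - 6 = z² - 6 = -6 + z²)
B = -47
A = -39/32 (A = 117*(-1/96) = -39/32 ≈ -1.2188)
F(c, b) = -6 + c² - 47*b (F(c, b) = -47*b + (-6 + c²) = -6 + c² - 47*b)
24*F(7, A) = 24*(-6 + 7² - 47*(-39/32)) = 24*(-6 + 49 + 1833/32) = 24*(3209/32) = 9627/4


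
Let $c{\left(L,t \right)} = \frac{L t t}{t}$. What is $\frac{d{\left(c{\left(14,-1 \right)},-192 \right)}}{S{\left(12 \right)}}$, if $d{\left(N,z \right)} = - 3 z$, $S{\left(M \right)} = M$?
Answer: $48$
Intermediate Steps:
$c{\left(L,t \right)} = L t$ ($c{\left(L,t \right)} = \frac{L t^{2}}{t} = L t$)
$\frac{d{\left(c{\left(14,-1 \right)},-192 \right)}}{S{\left(12 \right)}} = \frac{\left(-3\right) \left(-192\right)}{12} = 576 \cdot \frac{1}{12} = 48$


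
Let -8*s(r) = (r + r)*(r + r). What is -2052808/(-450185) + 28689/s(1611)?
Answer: 9873119174/2175744105 ≈ 4.5378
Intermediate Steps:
s(r) = -r²/2 (s(r) = -(r + r)*(r + r)/8 = -2*r*2*r/8 = -r²/2)
-2052808/(-450185) + 28689/s(1611) = -2052808/(-450185) + 28689/((-½*1611²)) = -2052808*(-1/450185) + 28689/((-½*2595321)) = 2052808/450185 + 28689/(-2595321/2) = 2052808/450185 + 28689*(-2/2595321) = 2052808/450185 - 19126/865107 = 9873119174/2175744105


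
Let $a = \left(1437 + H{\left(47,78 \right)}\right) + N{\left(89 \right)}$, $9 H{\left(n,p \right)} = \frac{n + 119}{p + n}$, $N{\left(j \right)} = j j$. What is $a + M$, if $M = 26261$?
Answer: $\frac{40071541}{1125} \approx 35619.0$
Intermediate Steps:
$N{\left(j \right)} = j^{2}$
$H{\left(n,p \right)} = \frac{119 + n}{9 \left(n + p\right)}$ ($H{\left(n,p \right)} = \frac{\left(n + 119\right) \frac{1}{p + n}}{9} = \frac{\left(119 + n\right) \frac{1}{n + p}}{9} = \frac{\frac{1}{n + p} \left(119 + n\right)}{9} = \frac{119 + n}{9 \left(n + p\right)}$)
$a = \frac{10527916}{1125}$ ($a = \left(1437 + \frac{119 + 47}{9 \left(47 + 78\right)}\right) + 89^{2} = \left(1437 + \frac{1}{9} \cdot \frac{1}{125} \cdot 166\right) + 7921 = \left(1437 + \frac{166}{1125}\right) + 7921 = \frac{1616791}{1125} + 7921 = \frac{10527916}{1125} \approx 9358.1$)
$a + M = \frac{10527916}{1125} + 26261 = \frac{40071541}{1125}$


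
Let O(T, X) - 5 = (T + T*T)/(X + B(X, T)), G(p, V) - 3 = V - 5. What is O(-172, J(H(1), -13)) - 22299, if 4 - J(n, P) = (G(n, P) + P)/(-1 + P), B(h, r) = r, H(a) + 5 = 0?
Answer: -1909696/85 ≈ -22467.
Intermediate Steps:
H(a) = -5 (H(a) = -5 + 0 = -5)
G(p, V) = -2 + V (G(p, V) = 3 + (V - 5) = 3 + (-5 + V) = -2 + V)
J(n, P) = 4 - (-2 + 2*P)/(-1 + P) (J(n, P) = 4 - ((-2 + P) + P)/(-1 + P) = 4 - (-2 + 2*P)/(-1 + P))
O(T, X) = 5 + (T + T**2)/(T + X) (O(T, X) = 5 + (T + T*T)/(X + T) = 5 + (T + T**2)/(T + X))
O(-172, J(H(1), -13)) - 22299 = ((-172)**2 + 5*2 + 6*(-172))/(-172 + 2) - 22299 = (29584 + 10 - 1032)/(-170) - 22299 = -1/170*28562 - 22299 = -14281/85 - 22299 = -1909696/85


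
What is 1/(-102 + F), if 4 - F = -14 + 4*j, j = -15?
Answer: -1/24 ≈ -0.041667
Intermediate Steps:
F = 78 (F = 4 - (-14 + 4*(-15)) = 4 - (-14 - 60) = 4 - 1*(-74) = 4 + 74 = 78)
1/(-102 + F) = 1/(-102 + 78) = 1/(-24) = -1/24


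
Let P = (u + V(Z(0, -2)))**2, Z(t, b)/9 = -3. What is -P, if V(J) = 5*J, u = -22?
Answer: -24649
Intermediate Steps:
Z(t, b) = -27 (Z(t, b) = 9*(-3) = -27)
P = 24649 (P = (-22 + 5*(-27))**2 = (-22 - 135)**2 = (-157)**2 = 24649)
-P = -1*24649 = -24649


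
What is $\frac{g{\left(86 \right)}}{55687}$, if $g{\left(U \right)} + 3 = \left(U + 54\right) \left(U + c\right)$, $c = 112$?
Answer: $\frac{27717}{55687} \approx 0.49773$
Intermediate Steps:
$g{\left(U \right)} = -3 + \left(54 + U\right) \left(112 + U\right)$ ($g{\left(U \right)} = -3 + \left(U + 54\right) \left(U + 112\right) = -3 + \left(54 + U\right) \left(112 + U\right)$)
$\frac{g{\left(86 \right)}}{55687} = \frac{6045 + 86^{2} + 166 \cdot 86}{55687} = \left(6045 + 7396 + 14276\right) \frac{1}{55687} = 27717 \cdot \frac{1}{55687} = \frac{27717}{55687}$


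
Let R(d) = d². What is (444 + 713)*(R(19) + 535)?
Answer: 1036672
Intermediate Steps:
(444 + 713)*(R(19) + 535) = (444 + 713)*(19² + 535) = 1157*(361 + 535) = 1157*896 = 1036672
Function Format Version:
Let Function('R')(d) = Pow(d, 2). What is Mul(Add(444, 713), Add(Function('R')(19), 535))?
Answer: 1036672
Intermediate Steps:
Mul(Add(444, 713), Add(Function('R')(19), 535)) = Mul(Add(444, 713), Add(Pow(19, 2), 535)) = Mul(1157, Add(361, 535)) = Mul(1157, 896) = 1036672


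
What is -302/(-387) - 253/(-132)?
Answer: 4175/1548 ≈ 2.6970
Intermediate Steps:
-302/(-387) - 253/(-132) = -302*(-1/387) - 253*(-1/132) = 302/387 + 23/12 = 4175/1548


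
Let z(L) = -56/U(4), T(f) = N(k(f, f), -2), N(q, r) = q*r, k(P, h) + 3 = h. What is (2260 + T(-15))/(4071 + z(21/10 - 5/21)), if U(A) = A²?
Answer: 4592/8135 ≈ 0.56447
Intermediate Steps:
k(P, h) = -3 + h
T(f) = 6 - 2*f (T(f) = (-3 + f)*(-2) = 6 - 2*f)
z(L) = -7/2 (z(L) = -56/(4²) = -56/16 = -56*1/16 = -7/2)
(2260 + T(-15))/(4071 + z(21/10 - 5/21)) = (2260 + (6 - 2*(-15)))/(4071 - 7/2) = (2260 + (6 + 30))/(8135/2) = (2260 + 36)*(2/8135) = 2296*(2/8135) = 4592/8135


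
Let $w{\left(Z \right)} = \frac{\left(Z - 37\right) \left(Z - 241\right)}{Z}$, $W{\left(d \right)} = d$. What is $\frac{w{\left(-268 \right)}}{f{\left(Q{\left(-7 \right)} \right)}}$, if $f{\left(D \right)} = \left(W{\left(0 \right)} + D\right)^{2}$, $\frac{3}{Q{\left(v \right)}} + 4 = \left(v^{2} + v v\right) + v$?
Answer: $- \frac{130561045}{268} \approx -4.8717 \cdot 10^{5}$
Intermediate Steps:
$Q{\left(v \right)} = \frac{3}{-4 + v + 2 v^{2}}$ ($Q{\left(v \right)} = \frac{3}{-4 + \left(\left(v^{2} + v v\right) + v\right)} = \frac{3}{-4 + \left(\left(v^{2} + v^{2}\right) + v\right)} = \frac{3}{-4 + \left(2 v^{2} + v\right)} = \frac{3}{-4 + \left(v + 2 v^{2}\right)} = \frac{3}{-4 + v + 2 v^{2}}$)
$f{\left(D \right)} = D^{2}$ ($f{\left(D \right)} = \left(0 + D\right)^{2} = D^{2}$)
$w{\left(Z \right)} = \frac{\left(-241 + Z\right) \left(-37 + Z\right)}{Z}$ ($w{\left(Z \right)} = \frac{\left(-37 + Z\right) \left(-241 + Z\right)}{Z} = \frac{\left(-241 + Z\right) \left(-37 + Z\right)}{Z}$)
$\frac{w{\left(-268 \right)}}{f{\left(Q{\left(-7 \right)} \right)}} = \frac{-278 - 268 + \frac{8917}{-268}}{\left(\frac{3}{-4 - 7 + 2 \left(-7\right)^{2}}\right)^{2}} = \frac{-278 - 268 + 8917 \left(- \frac{1}{268}\right)}{\left(\frac{3}{-4 - 7 + 2 \cdot 49}\right)^{2}} = \frac{-278 - 268 - \frac{8917}{268}}{\left(\frac{3}{-4 - 7 + 98}\right)^{2}} = - \frac{155245}{268 \left(\frac{3}{87}\right)^{2}} = - \frac{155245}{268 \left(3 \cdot \frac{1}{87}\right)^{2}} = - \frac{155245}{268 \left(\frac{1}{29}\right)^{2}} = - \frac{155245 \frac{1}{\frac{1}{841}}}{268} = \left(- \frac{155245}{268}\right) 841 = - \frac{130561045}{268}$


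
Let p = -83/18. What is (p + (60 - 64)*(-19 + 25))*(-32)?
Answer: 8240/9 ≈ 915.56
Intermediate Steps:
p = -83/18 (p = -83*1/18 = -83/18 ≈ -4.6111)
(p + (60 - 64)*(-19 + 25))*(-32) = (-83/18 + (60 - 64)*(-19 + 25))*(-32) = (-83/18 - 4*6)*(-32) = (-83/18 - 24)*(-32) = -515/18*(-32) = 8240/9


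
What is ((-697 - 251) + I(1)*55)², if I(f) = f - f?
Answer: 898704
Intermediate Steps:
I(f) = 0
((-697 - 251) + I(1)*55)² = ((-697 - 251) + 0*55)² = (-948 + 0)² = (-948)² = 898704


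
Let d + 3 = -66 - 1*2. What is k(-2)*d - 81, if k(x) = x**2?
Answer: -365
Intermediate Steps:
d = -71 (d = -3 + (-66 - 1*2) = -3 + (-66 - 2) = -3 - 68 = -71)
k(-2)*d - 81 = (-2)**2*(-71) - 81 = 4*(-71) - 81 = -284 - 81 = -365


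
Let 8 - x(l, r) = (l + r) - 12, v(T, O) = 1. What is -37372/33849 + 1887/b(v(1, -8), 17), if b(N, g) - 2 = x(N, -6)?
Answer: 776099/11283 ≈ 68.785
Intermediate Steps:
x(l, r) = 20 - l - r (x(l, r) = 8 - ((l + r) - 12) = 8 - (-12 + l + r) = 8 + (12 - l - r) = 20 - l - r)
b(N, g) = 28 - N (b(N, g) = 2 + (20 - N - 1*(-6)) = 2 + (20 - N + 6) = 2 + (26 - N) = 28 - N)
-37372/33849 + 1887/b(v(1, -8), 17) = -37372/33849 + 1887/(28 - 1*1) = -37372*1/33849 + 1887/(28 - 1) = -37372/33849 + 1887/27 = -37372/33849 + 1887*(1/27) = -37372/33849 + 629/9 = 776099/11283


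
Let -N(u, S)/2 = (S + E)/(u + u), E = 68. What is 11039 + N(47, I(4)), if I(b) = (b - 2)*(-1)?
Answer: 518767/47 ≈ 11038.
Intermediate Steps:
I(b) = 2 - b (I(b) = (-2 + b)*(-1) = 2 - b)
N(u, S) = -(68 + S)/u (N(u, S) = -2*(S + 68)/(u + u) = -2*(68 + S)/(2*u) = -2*(68 + S)*1/(2*u) = -(68 + S)/u)
11039 + N(47, I(4)) = 11039 + (-68 - (2 - 1*4))/47 = 11039 + (-68 - (2 - 4))/47 = 11039 + (-68 - 1*(-2))/47 = 11039 + (-68 + 2)/47 = 11039 + (1/47)*(-66) = 11039 - 66/47 = 518767/47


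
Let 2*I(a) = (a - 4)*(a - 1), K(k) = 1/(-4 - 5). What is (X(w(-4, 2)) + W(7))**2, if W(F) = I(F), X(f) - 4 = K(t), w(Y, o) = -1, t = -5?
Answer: 13456/81 ≈ 166.12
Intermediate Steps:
K(k) = -1/9 (K(k) = 1/(-9) = -1/9)
I(a) = (-1 + a)*(-4 + a)/2 (I(a) = ((a - 4)*(a - 1))/2 = ((-4 + a)*(-1 + a))/2 = ((-1 + a)*(-4 + a))/2 = (-1 + a)*(-4 + a)/2)
X(f) = 35/9 (X(f) = 4 - 1/9 = 35/9)
W(F) = 2 + F**2/2 - 5*F/2
(X(w(-4, 2)) + W(7))**2 = (35/9 + (2 + (1/2)*7**2 - 5/2*7))**2 = (35/9 + (2 + (1/2)*49 - 35/2))**2 = (35/9 + (2 + 49/2 - 35/2))**2 = (35/9 + 9)**2 = (116/9)**2 = 13456/81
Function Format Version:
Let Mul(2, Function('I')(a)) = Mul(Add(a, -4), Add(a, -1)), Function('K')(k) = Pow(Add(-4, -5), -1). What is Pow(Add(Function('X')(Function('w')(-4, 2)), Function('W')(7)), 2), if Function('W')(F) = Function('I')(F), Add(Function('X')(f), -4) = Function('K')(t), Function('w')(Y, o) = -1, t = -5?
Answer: Rational(13456, 81) ≈ 166.12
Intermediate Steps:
Function('K')(k) = Rational(-1, 9) (Function('K')(k) = Pow(-9, -1) = Rational(-1, 9))
Function('I')(a) = Mul(Rational(1, 2), Add(-1, a), Add(-4, a)) (Function('I')(a) = Mul(Rational(1, 2), Mul(Add(a, -4), Add(a, -1))) = Mul(Rational(1, 2), Mul(Add(-4, a), Add(-1, a))) = Mul(Rational(1, 2), Mul(Add(-1, a), Add(-4, a))) = Mul(Rational(1, 2), Add(-1, a), Add(-4, a)))
Function('X')(f) = Rational(35, 9) (Function('X')(f) = Add(4, Rational(-1, 9)) = Rational(35, 9))
Function('W')(F) = Add(2, Mul(Rational(1, 2), Pow(F, 2)), Mul(Rational(-5, 2), F))
Pow(Add(Function('X')(Function('w')(-4, 2)), Function('W')(7)), 2) = Pow(Add(Rational(35, 9), Add(2, Mul(Rational(1, 2), Pow(7, 2)), Mul(Rational(-5, 2), 7))), 2) = Pow(Add(Rational(35, 9), Add(2, Mul(Rational(1, 2), 49), Rational(-35, 2))), 2) = Pow(Add(Rational(35, 9), Add(2, Rational(49, 2), Rational(-35, 2))), 2) = Pow(Add(Rational(35, 9), 9), 2) = Pow(Rational(116, 9), 2) = Rational(13456, 81)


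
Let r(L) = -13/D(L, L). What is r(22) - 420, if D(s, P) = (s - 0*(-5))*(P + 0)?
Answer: -203293/484 ≈ -420.03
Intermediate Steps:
D(s, P) = P*s (D(s, P) = (s - 3*0)*P = (s + 0)*P = s*P = P*s)
r(L) = -13/L²
r(22) - 420 = -13/22² - 420 = -13*1/484 - 420 = -13/484 - 420 = -203293/484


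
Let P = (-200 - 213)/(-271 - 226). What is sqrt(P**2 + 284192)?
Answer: sqrt(1432615353)/71 ≈ 533.10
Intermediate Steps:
P = 59/71 (P = -413/(-497) = -413*(-1/497) = 59/71 ≈ 0.83099)
sqrt(P**2 + 284192) = sqrt((59/71)**2 + 284192) = sqrt(3481/5041 + 284192) = sqrt(1432615353/5041) = sqrt(1432615353)/71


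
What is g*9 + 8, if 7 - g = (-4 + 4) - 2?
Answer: 89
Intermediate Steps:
g = 9 (g = 7 - ((-4 + 4) - 2) = 7 - (0 - 2) = 7 - 1*(-2) = 7 + 2 = 9)
g*9 + 8 = 9*9 + 8 = 81 + 8 = 89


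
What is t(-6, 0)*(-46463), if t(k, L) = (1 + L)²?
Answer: -46463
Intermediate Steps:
t(-6, 0)*(-46463) = (1 + 0)²*(-46463) = 1²*(-46463) = 1*(-46463) = -46463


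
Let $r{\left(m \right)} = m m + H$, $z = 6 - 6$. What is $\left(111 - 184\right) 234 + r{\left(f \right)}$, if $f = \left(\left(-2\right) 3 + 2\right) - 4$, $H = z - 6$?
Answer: $-17024$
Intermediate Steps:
$z = 0$ ($z = 6 - 6 = 0$)
$H = -6$ ($H = 0 - 6 = -6$)
$f = -8$ ($f = \left(-6 + 2\right) - 4 = -4 - 4 = -8$)
$r{\left(m \right)} = -6 + m^{2}$ ($r{\left(m \right)} = m m - 6 = m^{2} - 6 = -6 + m^{2}$)
$\left(111 - 184\right) 234 + r{\left(f \right)} = \left(111 - 184\right) 234 - \left(6 - \left(-8\right)^{2}\right) = \left(-73\right) 234 + \left(-6 + 64\right) = -17082 + 58 = -17024$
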